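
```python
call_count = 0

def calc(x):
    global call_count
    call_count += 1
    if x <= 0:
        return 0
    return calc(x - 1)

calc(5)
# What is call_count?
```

Linear recursion stepping by 1: 6 calls from x=5 down to ≤0.

Answer: 6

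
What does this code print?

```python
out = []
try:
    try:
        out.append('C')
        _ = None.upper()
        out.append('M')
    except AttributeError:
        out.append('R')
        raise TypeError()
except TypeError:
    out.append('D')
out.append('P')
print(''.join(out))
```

Execution trace: 'C' (inner try body) → 'R' (inner except AttributeError) → 'D' (outer except TypeError) → 'P' (after the try/except). Output: CRDP

Answer: CRDP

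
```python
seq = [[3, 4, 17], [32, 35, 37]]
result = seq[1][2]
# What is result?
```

Trace:
`seq = [[3, 4, 17], [32, 35, 37]]` → seq = [[3, 4, 17], [32, 35, 37]]
`result = seq[1][2]` → result = 37
So result = 37

Answer: 37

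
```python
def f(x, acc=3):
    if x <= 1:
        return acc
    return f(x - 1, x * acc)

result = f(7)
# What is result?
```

Accumulator trace (n, acc): (7, 3) -> (6, 21) -> (5, 126) -> (4, 630) -> (3, 2520) -> (2, 7560) -> (1, 15120) -> return 15120

Answer: 15120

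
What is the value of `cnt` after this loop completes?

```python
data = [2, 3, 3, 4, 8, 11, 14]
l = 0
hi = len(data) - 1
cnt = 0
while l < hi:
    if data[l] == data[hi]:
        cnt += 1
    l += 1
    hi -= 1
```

Count matching pairs from ends
`cnt` takes the values: 0

Answer: 0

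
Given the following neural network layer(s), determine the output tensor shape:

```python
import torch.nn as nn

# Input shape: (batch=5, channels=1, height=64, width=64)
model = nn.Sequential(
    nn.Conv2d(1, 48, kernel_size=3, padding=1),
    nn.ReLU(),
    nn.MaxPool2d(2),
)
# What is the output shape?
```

Input: (5, 1, 64, 64) -> after Conv2d: (5, 48, 64, 64) -> after ReLU: (5, 48, 64, 64) -> Output: (5, 48, 32, 32)

Answer: (5, 48, 32, 32)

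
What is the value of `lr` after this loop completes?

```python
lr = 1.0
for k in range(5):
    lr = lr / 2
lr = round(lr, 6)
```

Halving LR 5 times: 1 / 2^5
`lr` takes the values: 1.0 → 0.5 → 0.25 → 0.125 → 0.0625 → 0.03125

Answer: 0.03125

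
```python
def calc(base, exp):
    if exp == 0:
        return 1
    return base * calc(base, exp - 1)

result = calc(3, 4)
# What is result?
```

calc(3, 4) = 3 * 3 * 3 * 3 = 81

Answer: 81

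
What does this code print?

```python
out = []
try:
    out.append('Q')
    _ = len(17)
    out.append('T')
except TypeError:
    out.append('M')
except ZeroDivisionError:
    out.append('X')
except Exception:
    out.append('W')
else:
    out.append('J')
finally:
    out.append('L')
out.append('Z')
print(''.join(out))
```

Execution trace: 'Q' (try body) → 'M' (except TypeError) → 'L' (finally) → 'Z' (after the try/except). Output: QMLZ

Answer: QMLZ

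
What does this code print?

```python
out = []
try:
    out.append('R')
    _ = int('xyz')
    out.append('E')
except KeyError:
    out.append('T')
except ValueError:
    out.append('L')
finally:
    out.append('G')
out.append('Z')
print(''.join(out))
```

Execution trace: 'R' (try body) → 'L' (except ValueError) → 'G' (finally) → 'Z' (after the try/except). Output: RLGZ

Answer: RLGZ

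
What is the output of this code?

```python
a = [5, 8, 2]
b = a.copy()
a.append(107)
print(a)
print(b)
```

Key concept: list.copy() creates independent copy.
Step by step:
`a = [5, 8, 2]` → a = [5, 8, 2]
`b = a.copy()` → b = [5, 8, 2]
`a.append(107)` → a = [5, 8, 2, 107]
`print(a)` → prints [5, 8, 2, 107]
`print(b)` → prints [5, 8, 2]

Answer:
[5, 8, 2, 107]
[5, 8, 2]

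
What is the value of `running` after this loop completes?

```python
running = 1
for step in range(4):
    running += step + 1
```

Start at 1, add 1 to 4 = 11
`running` takes the values: 1 → 2 → 4 → 7 → 11

Answer: 11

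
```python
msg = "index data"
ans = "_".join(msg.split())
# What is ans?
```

Trace:
`msg = "index data"` → msg = 'index data'
`ans = "_".join(msg.split())` → ans = 'index_data'
So ans = 'index_data'

Answer: 'index_data'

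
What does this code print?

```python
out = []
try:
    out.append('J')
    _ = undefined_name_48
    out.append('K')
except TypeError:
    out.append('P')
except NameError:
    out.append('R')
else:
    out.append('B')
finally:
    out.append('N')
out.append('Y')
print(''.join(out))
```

Execution trace: 'J' (try body) → 'R' (except NameError) → 'N' (finally) → 'Y' (after the try/except). Output: JRNY

Answer: JRNY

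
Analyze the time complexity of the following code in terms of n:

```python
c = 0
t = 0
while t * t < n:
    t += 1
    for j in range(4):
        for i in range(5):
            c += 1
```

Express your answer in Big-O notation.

Each loop level contributes: √n × 1 × 1. Multiplying the contributions gives O(√n).

Answer: O(√n)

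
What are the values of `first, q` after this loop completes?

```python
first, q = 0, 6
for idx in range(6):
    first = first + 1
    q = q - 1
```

first goes 0→6, q goes 6→0
`first, q` takes the values: (0, 6) → (1, 6) → (1, 5) → (2, 5) → (2, 4) → (3, 4) → (3, 3) → (4, 3) → (4, 2) → (5, 2) → (5, 1) → (6, 1) → (6, 0)

Answer: 6, 0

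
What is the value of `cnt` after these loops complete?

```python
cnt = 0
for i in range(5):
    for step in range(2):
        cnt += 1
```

5 * 2 = 10
`cnt` takes the values: 0 → 1 → 2 → 3 → 4 → 5 → 6 → 7 → 8 → 9 → 10

Answer: 10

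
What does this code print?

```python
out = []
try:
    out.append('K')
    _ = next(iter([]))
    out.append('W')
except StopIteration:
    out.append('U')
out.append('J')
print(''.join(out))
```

Execution trace: 'K' (try body) → 'U' (except StopIteration) → 'J' (after the try/except). Output: KUJ

Answer: KUJ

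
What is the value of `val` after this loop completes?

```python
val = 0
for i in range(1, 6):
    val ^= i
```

XOR of 1 to 5
`val` takes the values: 0 → 1 → 3 → 0 → 4 → 1

Answer: 1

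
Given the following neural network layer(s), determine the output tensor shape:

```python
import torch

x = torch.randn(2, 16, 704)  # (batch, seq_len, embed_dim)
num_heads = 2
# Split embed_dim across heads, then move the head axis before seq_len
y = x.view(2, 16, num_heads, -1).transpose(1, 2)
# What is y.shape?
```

Input: (2, 16, 704) -> head_dim = 704 // 2 = 352; after view: (2, 16, 2, 352) -> after transpose(1, 2): (2, 2, 16, 352) -> Output: (2, 2, 16, 352)

Answer: (2, 2, 16, 352)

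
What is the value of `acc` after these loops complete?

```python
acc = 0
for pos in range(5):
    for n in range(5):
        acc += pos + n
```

Sum of all pos+n for pos,n in 5x5
`acc` takes the values: 0 → 1 → 3 → 6 → 10 → 11 → 13 → 16 → 20 → 25 → 27 → 30 → 34 → 39 → 45 → 48 → 52 → 57 → 63 → 70 → 74 → 79 → 85 → 92 → 100

Answer: 100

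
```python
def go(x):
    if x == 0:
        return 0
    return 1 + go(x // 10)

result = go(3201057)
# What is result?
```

Count of digits of 3201057: 7

Answer: 7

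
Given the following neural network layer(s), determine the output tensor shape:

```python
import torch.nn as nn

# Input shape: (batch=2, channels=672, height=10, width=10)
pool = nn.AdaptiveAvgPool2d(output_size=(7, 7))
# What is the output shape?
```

Input: (2, 672, 10, 10) -> Output: (2, 672, 7, 7)

Answer: (2, 672, 7, 7)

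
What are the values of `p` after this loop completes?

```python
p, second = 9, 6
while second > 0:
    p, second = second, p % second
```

GCD of 9 and 6
`p` takes the values: 9 → 6 → 3

Answer: 3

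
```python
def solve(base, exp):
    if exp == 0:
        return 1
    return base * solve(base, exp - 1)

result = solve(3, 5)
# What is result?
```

solve(3, 5) = 3 * 3 * 3 * 3 * 3 = 243

Answer: 243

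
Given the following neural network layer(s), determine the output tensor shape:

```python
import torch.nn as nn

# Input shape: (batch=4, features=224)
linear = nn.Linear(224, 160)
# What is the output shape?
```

Input: (4, 224) -> Output: (4, 160)

Answer: (4, 160)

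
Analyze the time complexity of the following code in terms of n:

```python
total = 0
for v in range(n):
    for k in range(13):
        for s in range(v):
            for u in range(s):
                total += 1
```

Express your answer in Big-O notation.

Each loop level contributes: n × 1 × n × n. Multiplying the contributions gives O(n^3).

Answer: O(n^3)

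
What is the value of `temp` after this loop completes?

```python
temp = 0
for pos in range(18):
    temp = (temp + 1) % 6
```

Increment mod 6, 18 times = 0
`temp` takes the values: 0 → 1 → 2 → 3 → 4 → 5 → 0 → 1 → 2 → 3 → 4 → 5 → 0 → 1 → 2 → 3 → 4 → 5 → 0

Answer: 0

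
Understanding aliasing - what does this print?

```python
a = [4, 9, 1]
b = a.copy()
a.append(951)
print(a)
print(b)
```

Key concept: list.copy() creates independent copy.
Step by step:
`a = [4, 9, 1]` → a = [4, 9, 1]
`b = a.copy()` → b = [4, 9, 1]
`a.append(951)` → a = [4, 9, 1, 951]
`print(a)` → prints [4, 9, 1, 951]
`print(b)` → prints [4, 9, 1]

Answer:
[4, 9, 1, 951]
[4, 9, 1]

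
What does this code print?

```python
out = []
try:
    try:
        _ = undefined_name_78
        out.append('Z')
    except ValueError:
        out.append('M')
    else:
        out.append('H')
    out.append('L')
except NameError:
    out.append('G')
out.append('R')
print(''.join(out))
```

Execution trace: 'G' (except NameError) → 'R' (after the try/except). Output: GR

Answer: GR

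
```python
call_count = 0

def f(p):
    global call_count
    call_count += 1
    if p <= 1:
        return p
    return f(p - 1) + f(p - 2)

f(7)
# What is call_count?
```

Calls(p) = 1 + Calls(p-1) + Calls(p-2); Calls(0)=Calls(1)=1. For p=7 this gives 41.

Answer: 41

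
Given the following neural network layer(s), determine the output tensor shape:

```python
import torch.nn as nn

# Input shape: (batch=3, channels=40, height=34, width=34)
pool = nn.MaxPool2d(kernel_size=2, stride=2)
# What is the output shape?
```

Input: (3, 40, 34, 34) -> Output: (3, 40, 17, 17)

Answer: (3, 40, 17, 17)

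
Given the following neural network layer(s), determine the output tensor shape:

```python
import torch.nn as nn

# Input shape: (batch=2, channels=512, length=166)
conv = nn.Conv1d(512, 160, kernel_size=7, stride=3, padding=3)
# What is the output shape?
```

Input: (2, 512, 166) -> Output: (2, 160, 56)

Answer: (2, 160, 56)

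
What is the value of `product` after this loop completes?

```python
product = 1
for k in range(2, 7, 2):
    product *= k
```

Product of even numbers 2 to 6
`product` takes the values: 1 → 2 → 8 → 48

Answer: 48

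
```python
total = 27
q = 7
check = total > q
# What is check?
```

Trace:
`total = 27` → total = 27
`q = 7` → q = 7
`check = total > q` → check = True
So check = True

Answer: True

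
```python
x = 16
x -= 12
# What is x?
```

Trace:
`x = 16` → x = 16
`x -= 12` → x = 4
So x = 4

Answer: 4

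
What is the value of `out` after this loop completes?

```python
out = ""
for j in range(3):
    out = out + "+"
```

Repeat '+' 3 times
`out` takes the values: "" → "+" → "++" → "+++"

Answer: "+++"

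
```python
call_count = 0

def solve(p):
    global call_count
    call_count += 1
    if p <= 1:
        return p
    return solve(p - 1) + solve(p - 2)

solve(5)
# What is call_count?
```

Calls(p) = 1 + Calls(p-1) + Calls(p-2); Calls(0)=Calls(1)=1. For p=5 this gives 15.

Answer: 15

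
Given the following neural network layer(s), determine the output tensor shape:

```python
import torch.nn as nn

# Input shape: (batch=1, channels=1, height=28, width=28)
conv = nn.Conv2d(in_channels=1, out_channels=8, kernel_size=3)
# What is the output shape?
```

Input: (1, 1, 28, 28) -> Output: (1, 8, 26, 26)

Answer: (1, 8, 26, 26)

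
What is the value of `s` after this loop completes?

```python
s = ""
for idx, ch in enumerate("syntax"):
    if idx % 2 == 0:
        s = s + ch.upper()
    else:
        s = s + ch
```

Uppercase even positions in 'syntax'
`s` takes the values: "" → "S" → "Sy" → "SyN" → "SyNt" → "SyNtA" → "SyNtAx"

Answer: "SyNtAx"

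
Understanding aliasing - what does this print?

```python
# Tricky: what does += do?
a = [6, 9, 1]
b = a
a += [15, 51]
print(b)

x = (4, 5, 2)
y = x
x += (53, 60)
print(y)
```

Key concept: += behavior differs for mutable vs immutable.
Step by step:
`a = [6, 9, 1]` → a = [6, 9, 1]
`b = a` → b = [6, 9, 1] (same object as a)
`a += [15, 51]` → a = [6, 9, 1, 15, 51] (same object as b); b = [6, 9, 1, 15, 51] (same object as a)
`print(b)` → prints [6, 9, 1, 15, 51]
`x = (4, 5, 2)` → x = (4, 5, 2)
`y = x` → y = (4, 5, 2)
`x += (53, 60)` → x = (4, 5, 2, 53, 60)
`print(y)` → prints (4, 5, 2)

Answer:
[6, 9, 1, 15, 51]
(4, 5, 2)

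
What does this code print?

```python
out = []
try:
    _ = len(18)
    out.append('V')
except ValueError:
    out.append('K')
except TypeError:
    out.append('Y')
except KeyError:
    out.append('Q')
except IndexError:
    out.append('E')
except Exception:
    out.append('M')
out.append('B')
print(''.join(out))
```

Execution trace: 'Y' (except TypeError) → 'B' (after the try/except). Output: YB

Answer: YB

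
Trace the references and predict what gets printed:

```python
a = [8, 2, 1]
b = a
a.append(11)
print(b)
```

Key concept: basic list aliasing.
Step by step:
`a = [8, 2, 1]` → a = [8, 2, 1]
`b = a` → b = [8, 2, 1] (same object as a)
`a.append(11)` → a = [8, 2, 1, 11] (same object as b); b = [8, 2, 1, 11] (same object as a)
`print(b)` → prints [8, 2, 1, 11]

Answer: [8, 2, 1, 11]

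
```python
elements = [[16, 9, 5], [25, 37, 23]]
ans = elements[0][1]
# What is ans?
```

Trace:
`elements = [[16, 9, 5], [25, 37, 23]]` → elements = [[16, 9, 5], [25, 37, 23]]
`ans = elements[0][1]` → ans = 9
So ans = 9

Answer: 9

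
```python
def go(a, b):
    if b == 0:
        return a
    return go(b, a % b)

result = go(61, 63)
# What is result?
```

go(61, 63) -> go(63, 61) -> go(61, 2) -> go(2, 1) -> go(1, 0) -> 1

Answer: 1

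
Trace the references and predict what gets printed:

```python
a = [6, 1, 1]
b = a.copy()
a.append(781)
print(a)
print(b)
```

Key concept: list.copy() creates independent copy.
Step by step:
`a = [6, 1, 1]` → a = [6, 1, 1]
`b = a.copy()` → b = [6, 1, 1]
`a.append(781)` → a = [6, 1, 1, 781]
`print(a)` → prints [6, 1, 1, 781]
`print(b)` → prints [6, 1, 1]

Answer:
[6, 1, 1, 781]
[6, 1, 1]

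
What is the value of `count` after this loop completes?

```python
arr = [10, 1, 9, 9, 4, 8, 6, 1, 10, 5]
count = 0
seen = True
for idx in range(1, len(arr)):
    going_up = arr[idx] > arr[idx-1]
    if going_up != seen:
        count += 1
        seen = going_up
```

Count direction changes in [10, 1, 9, 9, 4, 8, 6, 1, 10, 5]
`count` takes the values: 0 → 1 → 2 → 3 → 4 → 5 → 6 → 7

Answer: 7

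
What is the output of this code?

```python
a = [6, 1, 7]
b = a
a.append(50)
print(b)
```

Key concept: basic list aliasing.
Step by step:
`a = [6, 1, 7]` → a = [6, 1, 7]
`b = a` → b = [6, 1, 7] (same object as a)
`a.append(50)` → a = [6, 1, 7, 50] (same object as b); b = [6, 1, 7, 50] (same object as a)
`print(b)` → prints [6, 1, 7, 50]

Answer: [6, 1, 7, 50]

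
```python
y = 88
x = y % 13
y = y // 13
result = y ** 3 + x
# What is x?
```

Trace:
`y = 88` → y = 88
`x = y % 13` → x = 10
`y = y // 13` → y = 6
`result = y ** 3 + x` → result = 226
So x = 10

Answer: 10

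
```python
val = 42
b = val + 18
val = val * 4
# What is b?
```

Trace:
`val = 42` → val = 42
`b = val + 18` → b = 60
`val = val * 4` → val = 168
So b = 60

Answer: 60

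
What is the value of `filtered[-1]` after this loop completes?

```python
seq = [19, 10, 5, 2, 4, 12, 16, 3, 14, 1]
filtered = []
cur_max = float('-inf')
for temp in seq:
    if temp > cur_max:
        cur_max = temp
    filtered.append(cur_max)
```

Running max ends at 19
`filtered` takes the values: [] → [19] → [19, 19] → [19, 19, 19] → [19, 19, 19, 19] → [19, 19, 19, 19, 19] → [19, 19, 19, 19, 19, 19] → [19, 19, 19, 19, 19, 19, 19] → [19, 19, 19, 19, 19, 19, 19, 19] → [19, 19, 19, 19, 19, 19, 19, 19, 19] → [19, 19, 19, 19, 19, 19, 19, 19, 19, 19]
So `filtered[-1]` = 19

Answer: 19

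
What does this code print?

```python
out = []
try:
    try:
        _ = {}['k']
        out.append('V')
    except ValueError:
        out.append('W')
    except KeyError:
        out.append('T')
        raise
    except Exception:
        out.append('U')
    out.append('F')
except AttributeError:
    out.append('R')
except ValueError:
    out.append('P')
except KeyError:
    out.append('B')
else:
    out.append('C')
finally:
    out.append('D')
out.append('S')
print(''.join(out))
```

Execution trace: 'T' (inner except KeyError) → 'B' (except KeyError) → 'D' (finally) → 'S' (after the try/except). Output: TBDS

Answer: TBDS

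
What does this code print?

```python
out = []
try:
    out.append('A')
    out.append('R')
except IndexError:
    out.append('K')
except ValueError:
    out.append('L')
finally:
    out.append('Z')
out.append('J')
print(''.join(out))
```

Execution trace: 'A' (try body) → 'R' (try body, no exception) → 'Z' (finally) → 'J' (after the try/except). Output: ARZJ

Answer: ARZJ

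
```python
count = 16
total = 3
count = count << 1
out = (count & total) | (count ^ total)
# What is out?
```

Trace:
`count = 16` → count = 16
`total = 3` → total = 3
`count = count << 1` → count = 32
`out = (count & total) | (count ^ total)` → out = 35
So out = 35

Answer: 35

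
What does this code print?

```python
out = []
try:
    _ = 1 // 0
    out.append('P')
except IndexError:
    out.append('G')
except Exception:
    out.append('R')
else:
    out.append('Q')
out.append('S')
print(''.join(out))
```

Execution trace: 'R' (except Exception) → 'S' (after the try/except). Output: RS

Answer: RS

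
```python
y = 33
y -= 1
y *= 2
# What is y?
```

Trace:
`y = 33` → y = 33
`y -= 1` → y = 32
`y *= 2` → y = 64
So y = 64

Answer: 64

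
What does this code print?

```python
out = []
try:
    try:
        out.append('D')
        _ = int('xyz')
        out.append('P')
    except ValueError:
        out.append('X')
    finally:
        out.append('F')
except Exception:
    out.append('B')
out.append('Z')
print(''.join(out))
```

Execution trace: 'D' (inner try body) → 'X' (inner except ValueError) → 'F' (inner finally) → 'Z' (after the try/except). Output: DXFZ

Answer: DXFZ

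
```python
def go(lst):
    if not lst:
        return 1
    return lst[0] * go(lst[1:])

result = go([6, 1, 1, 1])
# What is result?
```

Product over [6, 1, 1, 1] = 6 * 1 * 1 * 1 = 6

Answer: 6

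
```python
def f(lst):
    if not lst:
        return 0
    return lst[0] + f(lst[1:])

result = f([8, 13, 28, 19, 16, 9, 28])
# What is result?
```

8 + 13 + 28 + 19 + 16 + 9 + 28 + 0 = 121

Answer: 121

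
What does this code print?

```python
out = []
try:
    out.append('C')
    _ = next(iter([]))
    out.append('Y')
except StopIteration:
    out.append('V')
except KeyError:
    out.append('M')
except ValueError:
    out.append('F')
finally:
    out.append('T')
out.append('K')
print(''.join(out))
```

Execution trace: 'C' (try body) → 'V' (except StopIteration) → 'T' (finally) → 'K' (after the try/except). Output: CVTK

Answer: CVTK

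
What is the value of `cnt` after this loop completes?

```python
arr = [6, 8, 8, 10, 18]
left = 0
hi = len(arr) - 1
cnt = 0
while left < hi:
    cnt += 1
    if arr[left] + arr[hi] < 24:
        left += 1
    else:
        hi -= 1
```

Steps to find pair summing to 24
`cnt` takes the values: 0 → 1 → 2 → 3 → 4

Answer: 4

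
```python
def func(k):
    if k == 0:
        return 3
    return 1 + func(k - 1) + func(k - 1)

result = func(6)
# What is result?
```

func(k) = 1 + 2·func(k-1), func(0)=3. Closed form: (3+1)·2^6 - 1 = 255.

Answer: 255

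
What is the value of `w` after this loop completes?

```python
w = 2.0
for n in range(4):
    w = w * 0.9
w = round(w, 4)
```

Exponential decay: 2.0 * 0.9^4
`w` takes the values: 2.0 → 1.8 → 1.62 → 1.458 → 1.3122

Answer: 1.3122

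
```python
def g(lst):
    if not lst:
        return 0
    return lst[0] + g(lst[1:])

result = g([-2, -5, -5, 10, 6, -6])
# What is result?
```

(-2) + (-5) + (-5) + 10 + 6 + (-6) + 0 = -2

Answer: -2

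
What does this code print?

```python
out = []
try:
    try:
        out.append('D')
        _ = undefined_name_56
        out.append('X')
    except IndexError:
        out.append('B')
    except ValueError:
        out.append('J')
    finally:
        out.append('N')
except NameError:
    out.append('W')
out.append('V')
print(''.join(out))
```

Execution trace: 'D' (try body) → 'N' (finally) → 'W' (outer except NameError) → 'V' (after the try/except). Output: DNWV

Answer: DNWV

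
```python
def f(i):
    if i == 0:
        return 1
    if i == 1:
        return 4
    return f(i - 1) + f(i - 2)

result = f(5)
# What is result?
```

Build up from base cases: f(0)=1, f(1)=4, f(2)=5, f(3)=9, f(4)=14, f(5)=23

Answer: 23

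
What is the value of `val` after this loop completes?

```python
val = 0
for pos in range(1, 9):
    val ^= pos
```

XOR of 1 to 8
`val` takes the values: 0 → 1 → 3 → 0 → 4 → 1 → 7 → 0 → 8

Answer: 8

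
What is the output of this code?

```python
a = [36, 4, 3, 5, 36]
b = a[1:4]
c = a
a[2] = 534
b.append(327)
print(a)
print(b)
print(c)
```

Key concept: slice vs alias.
Step by step:
`a = [36, 4, 3, 5, 36]` → a = [36, 4, 3, 5, 36]
`b = a[1:4]` → b = [4, 3, 5]
`c = a` → c = [36, 4, 3, 5, 36] (same object as a)
`a[2] = 534` → a = [36, 4, 534, 5, 36] (same object as c); c = [36, 4, 534, 5, 36] (same object as a)
`b.append(327)` → b = [4, 3, 5, 327]
`print(a)` → prints [36, 4, 534, 5, 36]
`print(b)` → prints [4, 3, 5, 327]
`print(c)` → prints [36, 4, 534, 5, 36]

Answer:
[36, 4, 534, 5, 36]
[4, 3, 5, 327]
[36, 4, 534, 5, 36]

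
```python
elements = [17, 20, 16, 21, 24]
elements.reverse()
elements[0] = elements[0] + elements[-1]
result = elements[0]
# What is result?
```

Trace:
`elements = [17, 20, 16, 21, 24]` → elements = [17, 20, 16, 21, 24]
`elements.reverse()` → elements = [24, 21, 16, 20, 17]
`elements[0] = elements[0] + elements[-1]` → elements = [41, 21, 16, 20, 17]
`result = elements[0]` → result = 41
So result = 41

Answer: 41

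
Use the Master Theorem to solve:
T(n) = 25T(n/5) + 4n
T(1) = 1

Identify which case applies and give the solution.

a=25, b=5, f(n)=4n. log_5(25) = 2. Since c=1 < 2, Case 1 applies: T(n) = Θ(n^log_b(a)) = O(n^2).

Answer: O(n^2) - Case 1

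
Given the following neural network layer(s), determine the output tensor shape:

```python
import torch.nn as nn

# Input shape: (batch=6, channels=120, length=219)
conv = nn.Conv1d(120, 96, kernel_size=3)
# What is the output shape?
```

Input: (6, 120, 219) -> Output: (6, 96, 217)

Answer: (6, 96, 217)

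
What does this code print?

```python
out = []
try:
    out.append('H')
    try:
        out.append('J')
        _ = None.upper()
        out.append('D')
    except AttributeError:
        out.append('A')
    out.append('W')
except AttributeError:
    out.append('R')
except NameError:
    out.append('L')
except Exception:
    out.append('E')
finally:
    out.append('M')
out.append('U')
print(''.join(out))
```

Execution trace: 'H' (try body) → 'J' (inner try body) → 'A' (inner except AttributeError) → 'W' (try body, no exception) → 'M' (finally) → 'U' (after the try/except). Output: HJAWMU

Answer: HJAWMU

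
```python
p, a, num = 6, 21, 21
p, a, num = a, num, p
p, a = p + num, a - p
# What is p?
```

Trace:
`p, a, num = 6, 21, 21` → p = 6; a = 21; num = 21
`p, a, num = a, num, p` → p = 21; a = 21; num = 6
`p, a = p + num, a - p` → p = 27; a = 0
So p = 27

Answer: 27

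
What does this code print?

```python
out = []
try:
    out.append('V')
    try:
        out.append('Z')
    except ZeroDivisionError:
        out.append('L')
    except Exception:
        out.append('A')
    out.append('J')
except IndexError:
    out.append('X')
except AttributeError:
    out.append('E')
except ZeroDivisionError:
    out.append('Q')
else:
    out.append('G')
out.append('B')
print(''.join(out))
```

Execution trace: 'V' (try body) → 'Z' (inner try body, no exception) → 'J' (try body, no exception) → 'G' (else) → 'B' (after the try/except). Output: VZJGB

Answer: VZJGB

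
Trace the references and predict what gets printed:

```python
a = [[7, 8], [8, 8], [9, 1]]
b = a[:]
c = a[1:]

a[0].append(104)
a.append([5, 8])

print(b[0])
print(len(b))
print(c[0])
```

Key concept: slice with nested mutation.
Step by step:
`a = [[7, 8], [8, 8], [9, 1]]` → a = [[7, 8], [8, 8], [9, 1]]
`b = a[:]` → b = [[7, 8], [8, 8], [9, 1]]
`c = a[1:]` → c = [[8, 8], [9, 1]]
`a[0].append(104)` → a = [[7, 8, 104], [8, 8], [9, 1]]; b = [[7, 8, 104], [8, 8], [9, 1]]
`a.append([5, 8])` → a = [[7, 8, 104], [8, 8], [9, 1], [5, 8]]
`print(b[0])` → prints [7, 8, 104]
`print(len(b))` → prints 3
`print(c[0])` → prints [8, 8]

Answer:
[7, 8, 104]
3
[8, 8]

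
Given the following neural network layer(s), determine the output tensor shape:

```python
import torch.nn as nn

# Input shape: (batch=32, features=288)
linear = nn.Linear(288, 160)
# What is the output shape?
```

Input: (32, 288) -> Output: (32, 160)

Answer: (32, 160)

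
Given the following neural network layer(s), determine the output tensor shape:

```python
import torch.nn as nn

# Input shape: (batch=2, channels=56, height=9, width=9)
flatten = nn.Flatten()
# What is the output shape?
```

Input: (2, 56, 9, 9) -> Output: (2, 4536)

Answer: (2, 4536)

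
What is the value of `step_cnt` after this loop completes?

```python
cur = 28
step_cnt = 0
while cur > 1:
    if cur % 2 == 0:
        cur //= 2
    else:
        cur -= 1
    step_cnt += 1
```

Steps to reduce 28 to 1
`step_cnt` takes the values: 0 → 1 → 2 → 3 → 4 → 5 → 6

Answer: 6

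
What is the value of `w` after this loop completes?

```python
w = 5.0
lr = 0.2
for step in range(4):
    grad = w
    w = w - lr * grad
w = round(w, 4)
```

Gradient descent: w = 5.0 * (1 - 0.2)^4
`w` takes the values: 5.0 → 4.0 → 3.2 → 2.56 → 2.048

Answer: 2.048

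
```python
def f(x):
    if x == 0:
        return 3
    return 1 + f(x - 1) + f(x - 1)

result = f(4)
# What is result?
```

f(x) = 1 + 2·f(x-1), f(0)=3. Closed form: (3+1)·2^4 - 1 = 63.

Answer: 63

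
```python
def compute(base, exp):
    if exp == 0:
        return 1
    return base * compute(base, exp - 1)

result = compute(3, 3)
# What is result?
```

compute(3, 3) = 3 * 3 * 3 = 27

Answer: 27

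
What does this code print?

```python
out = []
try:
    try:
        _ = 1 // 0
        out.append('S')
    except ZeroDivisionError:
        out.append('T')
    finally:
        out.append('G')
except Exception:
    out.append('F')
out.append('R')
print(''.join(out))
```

Execution trace: 'T' (inner except ZeroDivisionError) → 'G' (inner finally) → 'R' (after the try/except). Output: TGR

Answer: TGR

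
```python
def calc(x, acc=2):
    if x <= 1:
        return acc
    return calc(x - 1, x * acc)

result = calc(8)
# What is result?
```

Accumulator trace (n, acc): (8, 2) -> (7, 16) -> (6, 112) -> (5, 672) -> (4, 3360) -> (3, 13440) -> (2, 40320) -> (1, 80640) -> return 80640

Answer: 80640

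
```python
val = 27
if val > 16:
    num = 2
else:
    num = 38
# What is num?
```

Trace:
`val = 27` → val = 27
`if val > 16: ...` → val > 16 is True → num = 2
So num = 2

Answer: 2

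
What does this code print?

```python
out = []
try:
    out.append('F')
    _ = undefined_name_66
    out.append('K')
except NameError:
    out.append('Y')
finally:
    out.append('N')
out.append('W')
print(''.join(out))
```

Execution trace: 'F' (try body) → 'Y' (except NameError) → 'N' (finally) → 'W' (after the try/except). Output: FYNW

Answer: FYNW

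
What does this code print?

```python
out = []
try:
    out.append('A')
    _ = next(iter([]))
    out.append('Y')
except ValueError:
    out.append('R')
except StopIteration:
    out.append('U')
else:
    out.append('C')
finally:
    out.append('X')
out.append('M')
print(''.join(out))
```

Execution trace: 'A' (try body) → 'U' (except StopIteration) → 'X' (finally) → 'M' (after the try/except). Output: AUXM

Answer: AUXM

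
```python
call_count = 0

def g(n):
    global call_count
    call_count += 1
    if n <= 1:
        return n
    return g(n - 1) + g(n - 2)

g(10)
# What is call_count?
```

Calls(n) = 1 + Calls(n-1) + Calls(n-2); Calls(0)=Calls(1)=1. For n=10 this gives 177.

Answer: 177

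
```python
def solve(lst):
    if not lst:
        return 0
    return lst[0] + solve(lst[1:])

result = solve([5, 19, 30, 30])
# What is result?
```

5 + 19 + 30 + 30 + 0 = 84

Answer: 84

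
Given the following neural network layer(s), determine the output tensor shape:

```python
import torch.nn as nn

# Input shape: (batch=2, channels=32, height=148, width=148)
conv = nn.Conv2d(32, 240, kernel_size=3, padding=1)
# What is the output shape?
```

Input: (2, 32, 148, 148) -> Output: (2, 240, 148, 148)

Answer: (2, 240, 148, 148)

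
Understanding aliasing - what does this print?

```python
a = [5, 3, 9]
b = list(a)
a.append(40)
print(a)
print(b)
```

Key concept: list() constructor creates copy.
Step by step:
`a = [5, 3, 9]` → a = [5, 3, 9]
`b = list(a)` → b = [5, 3, 9]
`a.append(40)` → a = [5, 3, 9, 40]
`print(a)` → prints [5, 3, 9, 40]
`print(b)` → prints [5, 3, 9]

Answer:
[5, 3, 9, 40]
[5, 3, 9]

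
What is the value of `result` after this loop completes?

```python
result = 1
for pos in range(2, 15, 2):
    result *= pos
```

Product of even numbers 2 to 14
`result` takes the values: 1 → 2 → 8 → 48 → 384 → 3840 → 46080 → 645120

Answer: 645120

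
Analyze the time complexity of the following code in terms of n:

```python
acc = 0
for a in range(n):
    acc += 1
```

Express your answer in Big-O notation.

Each loop level contributes: n. Multiplying the contributions gives O(n).

Answer: O(n)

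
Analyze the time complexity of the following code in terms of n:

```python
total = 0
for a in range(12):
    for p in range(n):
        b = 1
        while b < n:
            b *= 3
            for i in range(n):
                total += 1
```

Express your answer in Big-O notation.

Each loop level contributes: 1 × n × log n × n. Multiplying the contributions gives O(n^2 log n).

Answer: O(n^2 log n)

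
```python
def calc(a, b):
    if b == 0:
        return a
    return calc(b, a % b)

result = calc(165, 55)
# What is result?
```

calc(165, 55) -> calc(55, 0) -> 55

Answer: 55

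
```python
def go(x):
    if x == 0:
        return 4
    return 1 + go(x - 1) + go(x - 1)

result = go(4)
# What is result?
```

go(x) = 1 + 2·go(x-1), go(0)=4. Closed form: (4+1)·2^4 - 1 = 79.

Answer: 79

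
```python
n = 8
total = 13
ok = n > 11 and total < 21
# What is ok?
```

Trace:
`n = 8` → n = 8
`total = 13` → total = 13
`ok = n > 11 and total < 21` → ok = False
So ok = False

Answer: False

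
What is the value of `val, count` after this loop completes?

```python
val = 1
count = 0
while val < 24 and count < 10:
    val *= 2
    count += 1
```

Double until >= 24 or 10 iterations
`val, count` takes the values: (1, 0) → (2, 0) → (2, 1) → (4, 1) → (4, 2) → (8, 2) → (8, 3) → (16, 3) → (16, 4) → (32, 4) → (32, 5)

Answer: 32, 5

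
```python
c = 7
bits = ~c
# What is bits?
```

Trace:
`c = 7` → c = 7
`bits = ~c` → bits = -8
So bits = -8

Answer: -8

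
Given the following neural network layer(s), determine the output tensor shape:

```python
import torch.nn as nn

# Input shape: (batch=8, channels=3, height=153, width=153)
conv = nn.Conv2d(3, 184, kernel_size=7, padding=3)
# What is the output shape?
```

Input: (8, 3, 153, 153) -> Output: (8, 184, 153, 153)

Answer: (8, 184, 153, 153)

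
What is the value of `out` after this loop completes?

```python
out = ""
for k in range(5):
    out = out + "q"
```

Repeat 'q' 5 times
`out` takes the values: "" → "q" → "qq" → "qqq" → "qqqq" → "qqqqq"

Answer: "qqqqq"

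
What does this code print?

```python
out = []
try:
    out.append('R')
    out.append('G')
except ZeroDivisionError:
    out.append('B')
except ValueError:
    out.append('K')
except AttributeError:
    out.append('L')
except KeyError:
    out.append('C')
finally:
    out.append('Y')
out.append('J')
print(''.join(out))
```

Execution trace: 'R' (try body) → 'G' (try body, no exception) → 'Y' (finally) → 'J' (after the try/except). Output: RGYJ

Answer: RGYJ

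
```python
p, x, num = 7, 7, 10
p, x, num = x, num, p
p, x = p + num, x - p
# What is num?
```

Trace:
`p, x, num = 7, 7, 10` → p = 7; x = 7; num = 10
`p, x, num = x, num, p` → p = 7; x = 10; num = 7
`p, x = p + num, x - p` → p = 14; x = 3
So num = 7

Answer: 7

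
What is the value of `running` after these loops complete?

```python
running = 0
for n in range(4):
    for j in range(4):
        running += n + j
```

Sum of all n+j for n,j in 4x4
`running` takes the values: 0 → 1 → 3 → 6 → 7 → 9 → 12 → 16 → 18 → 21 → 25 → 30 → 33 → 37 → 42 → 48

Answer: 48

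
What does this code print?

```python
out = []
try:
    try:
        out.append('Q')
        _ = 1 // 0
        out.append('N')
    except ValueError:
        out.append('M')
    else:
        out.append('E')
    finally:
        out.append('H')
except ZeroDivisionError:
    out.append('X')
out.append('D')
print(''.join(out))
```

Execution trace: 'Q' (try body) → 'H' (finally) → 'X' (outer except ZeroDivisionError) → 'D' (after the try/except). Output: QHXD

Answer: QHXD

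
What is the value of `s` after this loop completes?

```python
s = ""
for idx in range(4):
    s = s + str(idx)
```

Concatenate digits 0 to 3
`s` takes the values: "" → "0" → "01" → "012" → "0123"

Answer: "0123"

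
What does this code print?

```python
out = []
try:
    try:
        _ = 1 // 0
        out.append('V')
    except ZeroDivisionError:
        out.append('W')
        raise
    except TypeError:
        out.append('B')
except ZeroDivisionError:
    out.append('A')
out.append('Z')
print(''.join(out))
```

Execution trace: 'W' (inner except ZeroDivisionError) → 'A' (outer except ZeroDivisionError) → 'Z' (after the try/except). Output: WAZ

Answer: WAZ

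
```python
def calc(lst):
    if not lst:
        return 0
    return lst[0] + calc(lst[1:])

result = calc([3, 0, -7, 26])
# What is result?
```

3 + 0 + (-7) + 26 + 0 = 22

Answer: 22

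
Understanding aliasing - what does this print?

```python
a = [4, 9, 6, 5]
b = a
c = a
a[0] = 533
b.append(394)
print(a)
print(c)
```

Key concept: multiple aliases.
Step by step:
`a = [4, 9, 6, 5]` → a = [4, 9, 6, 5]
`b = a` → b = [4, 9, 6, 5] (same object as a)
`c = a` → c = [4, 9, 6, 5] (same object as a, b)
`a[0] = 533` → a = [533, 9, 6, 5] (same object as b, c); b = [533, 9, 6, 5] (same object as a, c); c = [533, 9, 6, 5] (same object as a, b)
`b.append(394)` → a = [533, 9, 6, 5, 394] (same object as b, c); b = [533, 9, 6, 5, 394] (same object as a, c); c = [533, 9, 6, 5, 394] (same object as a, b)
`print(a)` → prints [533, 9, 6, 5, 394]
`print(c)` → prints [533, 9, 6, 5, 394]

Answer:
[533, 9, 6, 5, 394]
[533, 9, 6, 5, 394]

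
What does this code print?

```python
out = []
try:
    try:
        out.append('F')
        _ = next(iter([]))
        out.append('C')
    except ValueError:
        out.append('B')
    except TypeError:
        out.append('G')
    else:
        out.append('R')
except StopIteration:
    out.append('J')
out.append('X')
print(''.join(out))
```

Execution trace: 'F' (try body) → 'J' (outer except StopIteration) → 'X' (after the try/except). Output: FJX

Answer: FJX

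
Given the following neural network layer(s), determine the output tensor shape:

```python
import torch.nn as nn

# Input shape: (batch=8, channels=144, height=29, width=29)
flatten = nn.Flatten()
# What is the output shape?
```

Input: (8, 144, 29, 29) -> Output: (8, 121104)

Answer: (8, 121104)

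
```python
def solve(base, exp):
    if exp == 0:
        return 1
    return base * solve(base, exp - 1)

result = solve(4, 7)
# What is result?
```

solve(4, 7) = 4 * 4 * 4 * 4 * 4 * 4 * 4 = 16384

Answer: 16384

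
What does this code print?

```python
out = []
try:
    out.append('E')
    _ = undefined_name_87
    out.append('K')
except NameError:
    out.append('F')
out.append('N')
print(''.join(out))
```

Execution trace: 'E' (try body) → 'F' (except NameError) → 'N' (after the try/except). Output: EFN

Answer: EFN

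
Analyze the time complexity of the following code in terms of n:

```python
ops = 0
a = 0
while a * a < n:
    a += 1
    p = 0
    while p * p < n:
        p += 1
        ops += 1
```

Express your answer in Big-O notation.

Each loop level contributes: √n × √n. Multiplying the contributions gives O(n).

Answer: O(n)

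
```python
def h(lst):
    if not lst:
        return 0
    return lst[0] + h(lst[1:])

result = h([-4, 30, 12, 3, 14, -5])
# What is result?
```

(-4) + 30 + 12 + 3 + 14 + (-5) + 0 = 50

Answer: 50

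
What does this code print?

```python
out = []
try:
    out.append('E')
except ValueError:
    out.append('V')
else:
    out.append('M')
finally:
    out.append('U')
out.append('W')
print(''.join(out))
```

Execution trace: 'E' (try body, no exception) → 'M' (else) → 'U' (finally) → 'W' (after the try/except). Output: EMUW

Answer: EMUW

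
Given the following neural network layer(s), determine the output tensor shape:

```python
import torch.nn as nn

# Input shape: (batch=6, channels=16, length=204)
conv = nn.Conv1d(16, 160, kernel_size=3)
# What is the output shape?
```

Input: (6, 16, 204) -> Output: (6, 160, 202)

Answer: (6, 160, 202)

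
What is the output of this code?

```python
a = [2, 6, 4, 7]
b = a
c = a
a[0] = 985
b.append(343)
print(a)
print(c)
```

Key concept: multiple aliases.
Step by step:
`a = [2, 6, 4, 7]` → a = [2, 6, 4, 7]
`b = a` → b = [2, 6, 4, 7] (same object as a)
`c = a` → c = [2, 6, 4, 7] (same object as a, b)
`a[0] = 985` → a = [985, 6, 4, 7] (same object as b, c); b = [985, 6, 4, 7] (same object as a, c); c = [985, 6, 4, 7] (same object as a, b)
`b.append(343)` → a = [985, 6, 4, 7, 343] (same object as b, c); b = [985, 6, 4, 7, 343] (same object as a, c); c = [985, 6, 4, 7, 343] (same object as a, b)
`print(a)` → prints [985, 6, 4, 7, 343]
`print(c)` → prints [985, 6, 4, 7, 343]

Answer:
[985, 6, 4, 7, 343]
[985, 6, 4, 7, 343]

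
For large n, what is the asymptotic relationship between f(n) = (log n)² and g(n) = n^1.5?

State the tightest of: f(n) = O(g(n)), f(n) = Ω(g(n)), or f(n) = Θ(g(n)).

(log n)² vs n^1.5: f(n) = O(g(n)) but not Ω(g(n)) — n^1.5 grows strictly faster than (log n)².

Answer: f(n) = O(g(n)) but not Ω(g(n)) — n^1.5 grows strictly faster than (log n)².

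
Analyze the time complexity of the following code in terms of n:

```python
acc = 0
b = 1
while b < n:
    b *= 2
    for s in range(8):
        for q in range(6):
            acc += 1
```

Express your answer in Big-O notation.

Each loop level contributes: log n × 1 × 1. Multiplying the contributions gives O(log n).

Answer: O(log n)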